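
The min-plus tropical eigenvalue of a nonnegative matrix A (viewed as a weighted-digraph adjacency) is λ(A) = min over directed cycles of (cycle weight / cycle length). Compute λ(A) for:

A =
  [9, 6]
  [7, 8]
λ(A) = 13/2

Enumerate directed cycles and compute their means (weight / length). Sample:
  cycle 0 → 0: weight = 9, length = 1, mean = 9/1 ≈ 9.000
  cycle 1 → 1: weight = 8, length = 1, mean = 8/1 ≈ 8.000
  cycle 0 → 1 → 0: weight = 13, length = 2, mean = 13/2 ≈ 6.500
  cycle 1 → 0 → 1: weight = 13, length = 2, mean = 13/2 ≈ 6.500
Minimum mean = 6.500, attained e.g. along the cycle 0 → 1 → 0 with weight 13 and length 2. So λ(A) = 13/2 = 13/2.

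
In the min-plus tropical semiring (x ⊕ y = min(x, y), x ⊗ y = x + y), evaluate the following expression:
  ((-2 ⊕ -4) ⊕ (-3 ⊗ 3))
((-2 ⊕ -4) ⊕ (-3 ⊗ 3)) = -4

Expand innermost to outermost. Recall ⊕ takes the minimum of its arguments and ⊗ takes their sum. Working out the expression ((-2 ⊕ -4) ⊕ (-3 ⊗ 3)) gives -4.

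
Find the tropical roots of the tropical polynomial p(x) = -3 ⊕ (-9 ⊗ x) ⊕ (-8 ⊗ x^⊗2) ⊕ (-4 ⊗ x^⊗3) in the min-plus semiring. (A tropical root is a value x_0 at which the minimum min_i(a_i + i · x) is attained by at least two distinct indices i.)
Roots: {-4, -1, 6}

Each tropical root is a break point of the lower envelope of the lines y = a_i + i · x (there are 4 lines, with slopes 0, 1, ..., 3). Only the lines that attain the minimum somewhere contribute to roots; other lines are dominated. Here the surviving (envelope) indices are i = 3, i = 2, i = 1, i = 0.
Intersections between consecutive envelope lines give the roots: for adjacent envelope indices i < j the intersection is x = (a_i − a_j) / (j − i). Reading off the sorted break points: {-4, -1, 6}.
Verification: at each break x_0, at least two indices attain the minimum of min_i(a_i + i · x_0).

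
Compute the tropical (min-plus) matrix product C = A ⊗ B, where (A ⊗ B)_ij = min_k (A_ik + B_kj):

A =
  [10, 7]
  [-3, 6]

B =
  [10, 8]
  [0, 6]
A ⊗ B =
  [7, 13]
  [6, 5]

Apply the min-plus product entry-by-entry:
  C[0][0] = min over k of (A[0][0] + B[0][0] = 10 + 10 = 20, A[0][1] + B[1][0] = 7 + 0 = 7) = 7 (attained at k = 1)
  C[0][1] = min over k of (A[0][0] + B[0][1] = 10 + 8 = 18, A[0][1] + B[1][1] = 7 + 6 = 13) = 13 (attained at k = 1)
  C[1][0] = min over k of (A[1][0] + B[0][0] = -3 + 10 = 7, A[1][1] + B[1][0] = 6 + 0 = 6) = 6 (attained at k = 1)
  C[1][1] = min over k of (A[1][0] + B[0][1] = -3 + 8 = 5, A[1][1] + B[1][1] = 6 + 6 = 12) = 5 (attained at k = 0)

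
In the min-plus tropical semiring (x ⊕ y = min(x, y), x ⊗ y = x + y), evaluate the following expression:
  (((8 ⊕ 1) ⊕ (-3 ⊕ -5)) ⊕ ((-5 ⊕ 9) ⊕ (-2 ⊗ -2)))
(((8 ⊕ 1) ⊕ (-3 ⊕ -5)) ⊕ ((-5 ⊕ 9) ⊕ (-2 ⊗ -2))) = -5

Expand innermost to outermost. Recall ⊕ takes the minimum of its arguments and ⊗ takes their sum. Working out the expression (((8 ⊕ 1) ⊕ (-3 ⊕ -5)) ⊕ ((-5 ⊕ 9) ⊕ (-2 ⊗ -2))) gives -5.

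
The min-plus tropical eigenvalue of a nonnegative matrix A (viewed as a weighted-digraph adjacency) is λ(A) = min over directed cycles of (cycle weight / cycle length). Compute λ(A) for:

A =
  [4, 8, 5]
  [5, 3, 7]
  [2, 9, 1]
λ(A) = 1

Enumerate directed cycles and compute their means (weight / length). Sample:
  cycle 0 → 0: weight = 4, length = 1, mean = 4/1 ≈ 4.000
  cycle 1 → 1: weight = 3, length = 1, mean = 3/1 ≈ 3.000
  cycle 2 → 2: weight = 1, length = 1, mean = 1/1 ≈ 1.000
  cycle 0 → 1 → 0: weight = 13, length = 2, mean = 13/2 ≈ 6.500
  cycle 0 → 2 → 0: weight = 7, length = 2, mean = 7/2 ≈ 3.500
  cycle 1 → 0 → 1: weight = 13, length = 2, mean = 13/2 ≈ 6.500
Minimum mean = 1.000, attained e.g. along the cycle 2 → 2 with weight 1 and length 1. So λ(A) = 1/1 = 1.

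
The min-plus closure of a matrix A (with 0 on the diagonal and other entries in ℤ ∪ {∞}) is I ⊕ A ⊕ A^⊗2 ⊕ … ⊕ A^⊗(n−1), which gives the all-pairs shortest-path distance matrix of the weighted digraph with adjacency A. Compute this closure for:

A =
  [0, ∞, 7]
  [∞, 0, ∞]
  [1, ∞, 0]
Closure =
  [0, ∞, 7]
  [∞, 0, ∞]
  [1, ∞, 0]

This is the Floyd-Warshall all-pairs shortest-path computation. For each intermediate vertex k = 0, 1, …, 2, update dist[i][j] ← min(dist[i][j], dist[i][k] + dist[k][j]). The final matrix gives, for each (i, j), the minimum total weight of any directed path from i to j (possibly empty when i = j).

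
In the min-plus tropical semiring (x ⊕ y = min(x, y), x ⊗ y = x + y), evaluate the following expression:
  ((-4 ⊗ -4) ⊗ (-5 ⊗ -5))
((-4 ⊗ -4) ⊗ (-5 ⊗ -5)) = -18

Expand innermost to outermost. Recall ⊕ takes the minimum of its arguments and ⊗ takes their sum. Working out the expression ((-4 ⊗ -4) ⊗ (-5 ⊗ -5)) gives -18.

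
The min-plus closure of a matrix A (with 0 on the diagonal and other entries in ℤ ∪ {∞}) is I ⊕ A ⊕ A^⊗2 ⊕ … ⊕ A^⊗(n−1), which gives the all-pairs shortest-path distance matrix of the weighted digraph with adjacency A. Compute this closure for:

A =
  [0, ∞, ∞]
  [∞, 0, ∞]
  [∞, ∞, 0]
Closure =
  [0, ∞, ∞]
  [∞, 0, ∞]
  [∞, ∞, 0]

This is the Floyd-Warshall all-pairs shortest-path computation. For each intermediate vertex k = 0, 1, …, 2, update dist[i][j] ← min(dist[i][j], dist[i][k] + dist[k][j]). The final matrix gives, for each (i, j), the minimum total weight of any directed path from i to j (possibly empty when i = j).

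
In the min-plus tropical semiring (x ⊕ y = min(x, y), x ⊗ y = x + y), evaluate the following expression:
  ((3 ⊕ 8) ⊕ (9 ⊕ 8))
((3 ⊕ 8) ⊕ (9 ⊕ 8)) = 3

Expand innermost to outermost. Recall ⊕ takes the minimum of its arguments and ⊗ takes their sum. Working out the expression ((3 ⊕ 8) ⊕ (9 ⊕ 8)) gives 3.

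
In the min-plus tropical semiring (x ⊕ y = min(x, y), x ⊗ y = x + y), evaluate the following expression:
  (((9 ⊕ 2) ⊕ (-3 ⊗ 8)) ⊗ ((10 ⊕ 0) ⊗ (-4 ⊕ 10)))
(((9 ⊕ 2) ⊕ (-3 ⊗ 8)) ⊗ ((10 ⊕ 0) ⊗ (-4 ⊕ 10))) = -2

Expand innermost to outermost. Recall ⊕ takes the minimum of its arguments and ⊗ takes their sum. Working out the expression (((9 ⊕ 2) ⊕ (-3 ⊗ 8)) ⊗ ((10 ⊕ 0) ⊗ (-4 ⊕ 10))) gives -2.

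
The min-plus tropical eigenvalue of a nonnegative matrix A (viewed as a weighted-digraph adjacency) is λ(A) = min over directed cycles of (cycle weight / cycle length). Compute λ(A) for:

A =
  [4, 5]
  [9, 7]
λ(A) = 4

Enumerate directed cycles and compute their means (weight / length). Sample:
  cycle 0 → 0: weight = 4, length = 1, mean = 4/1 ≈ 4.000
  cycle 1 → 1: weight = 7, length = 1, mean = 7/1 ≈ 7.000
  cycle 0 → 1 → 0: weight = 14, length = 2, mean = 14/2 ≈ 7.000
  cycle 1 → 0 → 1: weight = 14, length = 2, mean = 14/2 ≈ 7.000
Minimum mean = 4.000, attained e.g. along the cycle 0 → 0 with weight 4 and length 1. So λ(A) = 4/1 = 4.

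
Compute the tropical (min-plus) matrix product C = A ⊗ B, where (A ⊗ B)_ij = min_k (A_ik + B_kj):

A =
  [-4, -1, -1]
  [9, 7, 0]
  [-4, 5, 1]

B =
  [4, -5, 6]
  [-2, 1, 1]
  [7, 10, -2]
A ⊗ B =
  [-3, -9, -3]
  [5, 4, -2]
  [0, -9, -1]

Apply the min-plus product entry-by-entry:
  C[0][0] = min over k of (A[0][0] + B[0][0] = -4 + 4 = 0, A[0][1] + B[1][0] = -1 + -2 = -3, A[0][2] + B[2][0] = -1 + 7 = 6) = -3 (attained at k = 1)
  C[0][1] = min over k of (A[0][0] + B[0][1] = -4 + -5 = -9, A[0][1] + B[1][1] = -1 + 1 = 0, A[0][2] + B[2][1] = -1 + 10 = 9) = -9 (attained at k = 0)
  C[0][2] = min over k of (A[0][0] + B[0][2] = -4 + 6 = 2, A[0][1] + B[1][2] = -1 + 1 = 0, A[0][2] + B[2][2] = -1 + -2 = -3) = -3 (attained at k = 2)
  C[1][0] = min over k of (A[1][0] + B[0][0] = 9 + 4 = 13, A[1][1] + B[1][0] = 7 + -2 = 5, A[1][2] + B[2][0] = 0 + 7 = 7) = 5 (attained at k = 1)
  C[1][1] = min over k of (A[1][0] + B[0][1] = 9 + -5 = 4, A[1][1] + B[1][1] = 7 + 1 = 8, A[1][2] + B[2][1] = 0 + 10 = 10) = 4 (attained at k = 0)
  C[1][2] = min over k of (A[1][0] + B[0][2] = 9 + 6 = 15, A[1][1] + B[1][2] = 7 + 1 = 8, A[1][2] + B[2][2] = 0 + -2 = -2) = -2 (attained at k = 2)
  C[2][0] = min over k of (A[2][0] + B[0][0] = -4 + 4 = 0, A[2][1] + B[1][0] = 5 + -2 = 3, A[2][2] + B[2][0] = 1 + 7 = 8) = 0 (attained at k = 0)
  C[2][1] = min over k of (A[2][0] + B[0][1] = -4 + -5 = -9, A[2][1] + B[1][1] = 5 + 1 = 6, A[2][2] + B[2][1] = 1 + 10 = 11) = -9 (attained at k = 0)
  C[2][2] = min over k of (A[2][0] + B[0][2] = -4 + 6 = 2, A[2][1] + B[1][2] = 5 + 1 = 6, A[2][2] + B[2][2] = 1 + -2 = -1) = -1 (attained at k = 2)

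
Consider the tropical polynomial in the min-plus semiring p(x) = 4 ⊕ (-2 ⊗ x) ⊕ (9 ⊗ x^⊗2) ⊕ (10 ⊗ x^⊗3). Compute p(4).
p(4) = 2

A tropical monomial a ⊗ x^⊗i evaluates to a + i · x. Evaluating each term at x = 4:
  Term 0 contributes 4 + 0 · 4 = 4
  Term 1 contributes -2 + 1 · 4 = 2
  Term 2 contributes 9 + 2 · 4 = 17
  Term 3 contributes 10 + 3 · 4 = 22
p(4) = ⊕ of these = min[4, 2, 17, 22] = 2.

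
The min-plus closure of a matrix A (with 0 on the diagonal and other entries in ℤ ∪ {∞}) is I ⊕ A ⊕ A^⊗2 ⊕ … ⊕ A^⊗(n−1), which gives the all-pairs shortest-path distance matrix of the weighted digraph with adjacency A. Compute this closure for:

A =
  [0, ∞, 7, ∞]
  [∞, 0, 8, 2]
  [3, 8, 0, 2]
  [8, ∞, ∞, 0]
Closure =
  [0, 15, 7, 9]
  [10, 0, 8, 2]
  [3, 8, 0, 2]
  [8, 23, 15, 0]

This is the Floyd-Warshall all-pairs shortest-path computation. For each intermediate vertex k = 0, 1, …, 3, update dist[i][j] ← min(dist[i][j], dist[i][k] + dist[k][j]). The final matrix gives, for each (i, j), the minimum total weight of any directed path from i to j (possibly empty when i = j).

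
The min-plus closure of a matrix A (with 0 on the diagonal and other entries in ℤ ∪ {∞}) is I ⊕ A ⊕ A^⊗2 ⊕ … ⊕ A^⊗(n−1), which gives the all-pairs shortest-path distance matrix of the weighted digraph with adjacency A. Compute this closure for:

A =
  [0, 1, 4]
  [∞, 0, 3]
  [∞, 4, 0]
Closure =
  [0, 1, 4]
  [∞, 0, 3]
  [∞, 4, 0]

This is the Floyd-Warshall all-pairs shortest-path computation. For each intermediate vertex k = 0, 1, …, 2, update dist[i][j] ← min(dist[i][j], dist[i][k] + dist[k][j]). The final matrix gives, for each (i, j), the minimum total weight of any directed path from i to j (possibly empty when i = j).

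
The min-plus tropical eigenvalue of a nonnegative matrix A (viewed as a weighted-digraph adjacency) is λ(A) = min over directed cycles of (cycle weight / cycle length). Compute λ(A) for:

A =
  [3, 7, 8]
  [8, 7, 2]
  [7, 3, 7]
λ(A) = 5/2

Enumerate directed cycles and compute their means (weight / length). Sample:
  cycle 0 → 0: weight = 3, length = 1, mean = 3/1 ≈ 3.000
  cycle 1 → 1: weight = 7, length = 1, mean = 7/1 ≈ 7.000
  cycle 2 → 2: weight = 7, length = 1, mean = 7/1 ≈ 7.000
  cycle 0 → 1 → 0: weight = 15, length = 2, mean = 15/2 ≈ 7.500
  cycle 0 → 2 → 0: weight = 15, length = 2, mean = 15/2 ≈ 7.500
  cycle 1 → 0 → 1: weight = 15, length = 2, mean = 15/2 ≈ 7.500
Minimum mean = 2.500, attained e.g. along the cycle 1 → 2 → 1 with weight 5 and length 2. So λ(A) = 5/2 = 5/2.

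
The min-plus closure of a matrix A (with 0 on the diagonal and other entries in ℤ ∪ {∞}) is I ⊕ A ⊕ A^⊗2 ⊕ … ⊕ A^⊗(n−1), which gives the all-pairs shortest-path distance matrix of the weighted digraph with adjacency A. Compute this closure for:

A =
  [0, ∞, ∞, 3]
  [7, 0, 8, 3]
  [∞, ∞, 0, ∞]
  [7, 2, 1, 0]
Closure =
  [0, 5, 4, 3]
  [7, 0, 4, 3]
  [∞, ∞, 0, ∞]
  [7, 2, 1, 0]

This is the Floyd-Warshall all-pairs shortest-path computation. For each intermediate vertex k = 0, 1, …, 3, update dist[i][j] ← min(dist[i][j], dist[i][k] + dist[k][j]). The final matrix gives, for each (i, j), the minimum total weight of any directed path from i to j (possibly empty when i = j).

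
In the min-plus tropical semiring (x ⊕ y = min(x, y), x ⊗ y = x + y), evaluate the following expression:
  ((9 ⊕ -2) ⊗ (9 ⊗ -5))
((9 ⊕ -2) ⊗ (9 ⊗ -5)) = 2

Expand innermost to outermost. Recall ⊕ takes the minimum of its arguments and ⊗ takes their sum. Working out the expression ((9 ⊕ -2) ⊗ (9 ⊗ -5)) gives 2.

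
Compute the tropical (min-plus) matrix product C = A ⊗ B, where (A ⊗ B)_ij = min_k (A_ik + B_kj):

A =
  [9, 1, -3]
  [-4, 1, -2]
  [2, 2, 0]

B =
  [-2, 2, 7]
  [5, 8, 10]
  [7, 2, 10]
A ⊗ B =
  [4, -1, 7]
  [-6, -2, 3]
  [0, 2, 9]

Apply the min-plus product entry-by-entry:
  C[0][0] = min over k of (A[0][0] + B[0][0] = 9 + -2 = 7, A[0][1] + B[1][0] = 1 + 5 = 6, A[0][2] + B[2][0] = -3 + 7 = 4) = 4 (attained at k = 2)
  C[0][1] = min over k of (A[0][0] + B[0][1] = 9 + 2 = 11, A[0][1] + B[1][1] = 1 + 8 = 9, A[0][2] + B[2][1] = -3 + 2 = -1) = -1 (attained at k = 2)
  C[0][2] = min over k of (A[0][0] + B[0][2] = 9 + 7 = 16, A[0][1] + B[1][2] = 1 + 10 = 11, A[0][2] + B[2][2] = -3 + 10 = 7) = 7 (attained at k = 2)
  C[1][0] = min over k of (A[1][0] + B[0][0] = -4 + -2 = -6, A[1][1] + B[1][0] = 1 + 5 = 6, A[1][2] + B[2][0] = -2 + 7 = 5) = -6 (attained at k = 0)
  C[1][1] = min over k of (A[1][0] + B[0][1] = -4 + 2 = -2, A[1][1] + B[1][1] = 1 + 8 = 9, A[1][2] + B[2][1] = -2 + 2 = 0) = -2 (attained at k = 0)
  C[1][2] = min over k of (A[1][0] + B[0][2] = -4 + 7 = 3, A[1][1] + B[1][2] = 1 + 10 = 11, A[1][2] + B[2][2] = -2 + 10 = 8) = 3 (attained at k = 0)
  C[2][0] = min over k of (A[2][0] + B[0][0] = 2 + -2 = 0, A[2][1] + B[1][0] = 2 + 5 = 7, A[2][2] + B[2][0] = 0 + 7 = 7) = 0 (attained at k = 0)
  C[2][1] = min over k of (A[2][0] + B[0][1] = 2 + 2 = 4, A[2][1] + B[1][1] = 2 + 8 = 10, A[2][2] + B[2][1] = 0 + 2 = 2) = 2 (attained at k = 2)
  C[2][2] = min over k of (A[2][0] + B[0][2] = 2 + 7 = 9, A[2][1] + B[1][2] = 2 + 10 = 12, A[2][2] + B[2][2] = 0 + 10 = 10) = 9 (attained at k = 0)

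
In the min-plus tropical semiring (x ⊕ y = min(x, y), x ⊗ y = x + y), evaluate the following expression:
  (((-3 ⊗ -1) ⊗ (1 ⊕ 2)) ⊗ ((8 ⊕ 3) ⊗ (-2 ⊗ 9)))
(((-3 ⊗ -1) ⊗ (1 ⊕ 2)) ⊗ ((8 ⊕ 3) ⊗ (-2 ⊗ 9))) = 7

Expand innermost to outermost. Recall ⊕ takes the minimum of its arguments and ⊗ takes their sum. Working out the expression (((-3 ⊗ -1) ⊗ (1 ⊕ 2)) ⊗ ((8 ⊕ 3) ⊗ (-2 ⊗ 9))) gives 7.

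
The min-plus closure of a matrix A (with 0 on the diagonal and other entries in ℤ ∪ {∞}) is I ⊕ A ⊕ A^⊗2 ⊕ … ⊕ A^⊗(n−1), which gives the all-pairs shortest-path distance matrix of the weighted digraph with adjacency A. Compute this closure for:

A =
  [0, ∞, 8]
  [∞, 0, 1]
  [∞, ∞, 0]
Closure =
  [0, ∞, 8]
  [∞, 0, 1]
  [∞, ∞, 0]

This is the Floyd-Warshall all-pairs shortest-path computation. For each intermediate vertex k = 0, 1, …, 2, update dist[i][j] ← min(dist[i][j], dist[i][k] + dist[k][j]). The final matrix gives, for each (i, j), the minimum total weight of any directed path from i to j (possibly empty when i = j).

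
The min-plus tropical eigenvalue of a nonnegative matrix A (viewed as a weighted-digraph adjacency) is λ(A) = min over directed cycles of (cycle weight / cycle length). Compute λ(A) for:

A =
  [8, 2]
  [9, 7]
λ(A) = 11/2

Enumerate directed cycles and compute their means (weight / length). Sample:
  cycle 0 → 0: weight = 8, length = 1, mean = 8/1 ≈ 8.000
  cycle 1 → 1: weight = 7, length = 1, mean = 7/1 ≈ 7.000
  cycle 0 → 1 → 0: weight = 11, length = 2, mean = 11/2 ≈ 5.500
  cycle 1 → 0 → 1: weight = 11, length = 2, mean = 11/2 ≈ 5.500
Minimum mean = 5.500, attained e.g. along the cycle 0 → 1 → 0 with weight 11 and length 2. So λ(A) = 11/2 = 11/2.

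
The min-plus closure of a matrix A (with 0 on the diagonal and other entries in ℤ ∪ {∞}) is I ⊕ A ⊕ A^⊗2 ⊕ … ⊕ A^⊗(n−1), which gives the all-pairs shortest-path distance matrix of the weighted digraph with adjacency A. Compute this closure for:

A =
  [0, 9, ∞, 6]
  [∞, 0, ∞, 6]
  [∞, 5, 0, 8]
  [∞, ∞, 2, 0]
Closure =
  [0, 9, 8, 6]
  [∞, 0, 8, 6]
  [∞, 5, 0, 8]
  [∞, 7, 2, 0]

This is the Floyd-Warshall all-pairs shortest-path computation. For each intermediate vertex k = 0, 1, …, 3, update dist[i][j] ← min(dist[i][j], dist[i][k] + dist[k][j]). The final matrix gives, for each (i, j), the minimum total weight of any directed path from i to j (possibly empty when i = j).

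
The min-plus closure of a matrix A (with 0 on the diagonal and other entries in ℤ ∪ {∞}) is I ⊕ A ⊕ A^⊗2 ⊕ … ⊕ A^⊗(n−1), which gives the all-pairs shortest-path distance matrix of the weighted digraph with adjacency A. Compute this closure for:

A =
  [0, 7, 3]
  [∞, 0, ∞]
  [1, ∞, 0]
Closure =
  [0, 7, 3]
  [∞, 0, ∞]
  [1, 8, 0]

This is the Floyd-Warshall all-pairs shortest-path computation. For each intermediate vertex k = 0, 1, …, 2, update dist[i][j] ← min(dist[i][j], dist[i][k] + dist[k][j]). The final matrix gives, for each (i, j), the minimum total weight of any directed path from i to j (possibly empty when i = j).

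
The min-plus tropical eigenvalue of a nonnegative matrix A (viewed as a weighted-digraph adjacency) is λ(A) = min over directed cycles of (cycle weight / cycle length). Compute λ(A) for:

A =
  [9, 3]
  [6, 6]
λ(A) = 9/2

Enumerate directed cycles and compute their means (weight / length). Sample:
  cycle 0 → 0: weight = 9, length = 1, mean = 9/1 ≈ 9.000
  cycle 1 → 1: weight = 6, length = 1, mean = 6/1 ≈ 6.000
  cycle 0 → 1 → 0: weight = 9, length = 2, mean = 9/2 ≈ 4.500
  cycle 1 → 0 → 1: weight = 9, length = 2, mean = 9/2 ≈ 4.500
Minimum mean = 4.500, attained e.g. along the cycle 0 → 1 → 0 with weight 9 and length 2. So λ(A) = 9/2 = 9/2.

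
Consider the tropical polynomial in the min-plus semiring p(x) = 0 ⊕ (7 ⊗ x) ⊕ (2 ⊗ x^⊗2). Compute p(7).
p(7) = 0

A tropical monomial a ⊗ x^⊗i evaluates to a + i · x. Evaluating each term at x = 7:
  Term 0 contributes 0 + 0 · 7 = 0
  Term 1 contributes 7 + 1 · 7 = 14
  Term 2 contributes 2 + 2 · 7 = 16
p(7) = ⊕ of these = min[0, 14, 16] = 0.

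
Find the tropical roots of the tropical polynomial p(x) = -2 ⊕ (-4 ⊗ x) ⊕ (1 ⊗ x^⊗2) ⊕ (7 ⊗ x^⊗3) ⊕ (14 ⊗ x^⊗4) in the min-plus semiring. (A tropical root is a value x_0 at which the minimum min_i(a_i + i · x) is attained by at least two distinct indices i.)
Roots: {-7, -6, -5, 2}

Each tropical root is a break point of the lower envelope of the lines y = a_i + i · x (there are 5 lines, with slopes 0, 1, ..., 4). Only the lines that attain the minimum somewhere contribute to roots; other lines are dominated. Here the surviving (envelope) indices are i = 4, i = 3, i = 2, i = 1, i = 0.
Intersections between consecutive envelope lines give the roots: for adjacent envelope indices i < j the intersection is x = (a_i − a_j) / (j − i). Reading off the sorted break points: {-7, -6, -5, 2}.
Verification: at each break x_0, at least two indices attain the minimum of min_i(a_i + i · x_0).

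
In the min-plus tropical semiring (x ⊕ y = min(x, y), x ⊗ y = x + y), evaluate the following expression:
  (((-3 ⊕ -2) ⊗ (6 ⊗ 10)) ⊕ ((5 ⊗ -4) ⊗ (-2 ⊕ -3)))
(((-3 ⊕ -2) ⊗ (6 ⊗ 10)) ⊕ ((5 ⊗ -4) ⊗ (-2 ⊕ -3))) = -2

Expand innermost to outermost. Recall ⊕ takes the minimum of its arguments and ⊗ takes their sum. Working out the expression (((-3 ⊕ -2) ⊗ (6 ⊗ 10)) ⊕ ((5 ⊗ -4) ⊗ (-2 ⊕ -3))) gives -2.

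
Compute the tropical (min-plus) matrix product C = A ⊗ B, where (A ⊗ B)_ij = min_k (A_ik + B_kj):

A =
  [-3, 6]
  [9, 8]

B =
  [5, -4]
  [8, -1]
A ⊗ B =
  [2, -7]
  [14, 5]

Apply the min-plus product entry-by-entry:
  C[0][0] = min over k of (A[0][0] + B[0][0] = -3 + 5 = 2, A[0][1] + B[1][0] = 6 + 8 = 14) = 2 (attained at k = 0)
  C[0][1] = min over k of (A[0][0] + B[0][1] = -3 + -4 = -7, A[0][1] + B[1][1] = 6 + -1 = 5) = -7 (attained at k = 0)
  C[1][0] = min over k of (A[1][0] + B[0][0] = 9 + 5 = 14, A[1][1] + B[1][0] = 8 + 8 = 16) = 14 (attained at k = 0)
  C[1][1] = min over k of (A[1][0] + B[0][1] = 9 + -4 = 5, A[1][1] + B[1][1] = 8 + -1 = 7) = 5 (attained at k = 0)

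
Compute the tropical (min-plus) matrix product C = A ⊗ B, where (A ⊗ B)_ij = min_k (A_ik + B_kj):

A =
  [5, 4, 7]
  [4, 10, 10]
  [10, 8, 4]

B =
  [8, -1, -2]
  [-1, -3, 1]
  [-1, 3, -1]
A ⊗ B =
  [3, 1, 3]
  [9, 3, 2]
  [3, 5, 3]

Apply the min-plus product entry-by-entry:
  C[0][0] = min over k of (A[0][0] + B[0][0] = 5 + 8 = 13, A[0][1] + B[1][0] = 4 + -1 = 3, A[0][2] + B[2][0] = 7 + -1 = 6) = 3 (attained at k = 1)
  C[0][1] = min over k of (A[0][0] + B[0][1] = 5 + -1 = 4, A[0][1] + B[1][1] = 4 + -3 = 1, A[0][2] + B[2][1] = 7 + 3 = 10) = 1 (attained at k = 1)
  C[0][2] = min over k of (A[0][0] + B[0][2] = 5 + -2 = 3, A[0][1] + B[1][2] = 4 + 1 = 5, A[0][2] + B[2][2] = 7 + -1 = 6) = 3 (attained at k = 0)
  C[1][0] = min over k of (A[1][0] + B[0][0] = 4 + 8 = 12, A[1][1] + B[1][0] = 10 + -1 = 9, A[1][2] + B[2][0] = 10 + -1 = 9) = 9 (attained at k = 1)
  C[1][1] = min over k of (A[1][0] + B[0][1] = 4 + -1 = 3, A[1][1] + B[1][1] = 10 + -3 = 7, A[1][2] + B[2][1] = 10 + 3 = 13) = 3 (attained at k = 0)
  C[1][2] = min over k of (A[1][0] + B[0][2] = 4 + -2 = 2, A[1][1] + B[1][2] = 10 + 1 = 11, A[1][2] + B[2][2] = 10 + -1 = 9) = 2 (attained at k = 0)
  C[2][0] = min over k of (A[2][0] + B[0][0] = 10 + 8 = 18, A[2][1] + B[1][0] = 8 + -1 = 7, A[2][2] + B[2][0] = 4 + -1 = 3) = 3 (attained at k = 2)
  C[2][1] = min over k of (A[2][0] + B[0][1] = 10 + -1 = 9, A[2][1] + B[1][1] = 8 + -3 = 5, A[2][2] + B[2][1] = 4 + 3 = 7) = 5 (attained at k = 1)
  C[2][2] = min over k of (A[2][0] + B[0][2] = 10 + -2 = 8, A[2][1] + B[1][2] = 8 + 1 = 9, A[2][2] + B[2][2] = 4 + -1 = 3) = 3 (attained at k = 2)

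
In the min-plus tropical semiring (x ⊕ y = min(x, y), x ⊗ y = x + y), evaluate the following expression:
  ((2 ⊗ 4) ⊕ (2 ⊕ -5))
((2 ⊗ 4) ⊕ (2 ⊕ -5)) = -5

Expand innermost to outermost. Recall ⊕ takes the minimum of its arguments and ⊗ takes their sum. Working out the expression ((2 ⊗ 4) ⊕ (2 ⊕ -5)) gives -5.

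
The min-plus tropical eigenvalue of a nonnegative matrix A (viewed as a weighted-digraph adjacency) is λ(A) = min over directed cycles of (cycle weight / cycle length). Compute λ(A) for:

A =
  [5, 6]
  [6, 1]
λ(A) = 1

Enumerate directed cycles and compute their means (weight / length). Sample:
  cycle 0 → 0: weight = 5, length = 1, mean = 5/1 ≈ 5.000
  cycle 1 → 1: weight = 1, length = 1, mean = 1/1 ≈ 1.000
  cycle 0 → 1 → 0: weight = 12, length = 2, mean = 12/2 ≈ 6.000
  cycle 1 → 0 → 1: weight = 12, length = 2, mean = 12/2 ≈ 6.000
Minimum mean = 1.000, attained e.g. along the cycle 1 → 1 with weight 1 and length 1. So λ(A) = 1/1 = 1.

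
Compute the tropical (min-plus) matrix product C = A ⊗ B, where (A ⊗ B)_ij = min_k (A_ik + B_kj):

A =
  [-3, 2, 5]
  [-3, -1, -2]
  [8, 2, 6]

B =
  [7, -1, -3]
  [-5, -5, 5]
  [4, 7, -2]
A ⊗ B =
  [-3, -4, -6]
  [-6, -6, -6]
  [-3, -3, 4]

Apply the min-plus product entry-by-entry:
  C[0][0] = min over k of (A[0][0] + B[0][0] = -3 + 7 = 4, A[0][1] + B[1][0] = 2 + -5 = -3, A[0][2] + B[2][0] = 5 + 4 = 9) = -3 (attained at k = 1)
  C[0][1] = min over k of (A[0][0] + B[0][1] = -3 + -1 = -4, A[0][1] + B[1][1] = 2 + -5 = -3, A[0][2] + B[2][1] = 5 + 7 = 12) = -4 (attained at k = 0)
  C[0][2] = min over k of (A[0][0] + B[0][2] = -3 + -3 = -6, A[0][1] + B[1][2] = 2 + 5 = 7, A[0][2] + B[2][2] = 5 + -2 = 3) = -6 (attained at k = 0)
  C[1][0] = min over k of (A[1][0] + B[0][0] = -3 + 7 = 4, A[1][1] + B[1][0] = -1 + -5 = -6, A[1][2] + B[2][0] = -2 + 4 = 2) = -6 (attained at k = 1)
  C[1][1] = min over k of (A[1][0] + B[0][1] = -3 + -1 = -4, A[1][1] + B[1][1] = -1 + -5 = -6, A[1][2] + B[2][1] = -2 + 7 = 5) = -6 (attained at k = 1)
  C[1][2] = min over k of (A[1][0] + B[0][2] = -3 + -3 = -6, A[1][1] + B[1][2] = -1 + 5 = 4, A[1][2] + B[2][2] = -2 + -2 = -4) = -6 (attained at k = 0)
  C[2][0] = min over k of (A[2][0] + B[0][0] = 8 + 7 = 15, A[2][1] + B[1][0] = 2 + -5 = -3, A[2][2] + B[2][0] = 6 + 4 = 10) = -3 (attained at k = 1)
  C[2][1] = min over k of (A[2][0] + B[0][1] = 8 + -1 = 7, A[2][1] + B[1][1] = 2 + -5 = -3, A[2][2] + B[2][1] = 6 + 7 = 13) = -3 (attained at k = 1)
  C[2][2] = min over k of (A[2][0] + B[0][2] = 8 + -3 = 5, A[2][1] + B[1][2] = 2 + 5 = 7, A[2][2] + B[2][2] = 6 + -2 = 4) = 4 (attained at k = 2)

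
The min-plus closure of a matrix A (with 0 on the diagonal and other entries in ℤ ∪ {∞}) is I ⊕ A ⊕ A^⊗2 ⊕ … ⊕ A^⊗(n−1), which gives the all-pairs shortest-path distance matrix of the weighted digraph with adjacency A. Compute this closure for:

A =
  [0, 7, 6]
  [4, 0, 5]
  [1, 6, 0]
Closure =
  [0, 7, 6]
  [4, 0, 5]
  [1, 6, 0]

This is the Floyd-Warshall all-pairs shortest-path computation. For each intermediate vertex k = 0, 1, …, 2, update dist[i][j] ← min(dist[i][j], dist[i][k] + dist[k][j]). The final matrix gives, for each (i, j), the minimum total weight of any directed path from i to j (possibly empty when i = j).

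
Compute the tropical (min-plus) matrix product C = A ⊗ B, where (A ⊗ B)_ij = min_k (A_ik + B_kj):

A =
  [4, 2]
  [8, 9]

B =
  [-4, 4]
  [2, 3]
A ⊗ B =
  [0, 5]
  [4, 12]

Apply the min-plus product entry-by-entry:
  C[0][0] = min over k of (A[0][0] + B[0][0] = 4 + -4 = 0, A[0][1] + B[1][0] = 2 + 2 = 4) = 0 (attained at k = 0)
  C[0][1] = min over k of (A[0][0] + B[0][1] = 4 + 4 = 8, A[0][1] + B[1][1] = 2 + 3 = 5) = 5 (attained at k = 1)
  C[1][0] = min over k of (A[1][0] + B[0][0] = 8 + -4 = 4, A[1][1] + B[1][0] = 9 + 2 = 11) = 4 (attained at k = 0)
  C[1][1] = min over k of (A[1][0] + B[0][1] = 8 + 4 = 12, A[1][1] + B[1][1] = 9 + 3 = 12) = 12 (attained at k = 0)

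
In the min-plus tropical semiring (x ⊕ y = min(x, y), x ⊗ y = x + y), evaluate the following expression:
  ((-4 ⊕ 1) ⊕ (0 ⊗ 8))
((-4 ⊕ 1) ⊕ (0 ⊗ 8)) = -4

Expand innermost to outermost. Recall ⊕ takes the minimum of its arguments and ⊗ takes their sum. Working out the expression ((-4 ⊕ 1) ⊕ (0 ⊗ 8)) gives -4.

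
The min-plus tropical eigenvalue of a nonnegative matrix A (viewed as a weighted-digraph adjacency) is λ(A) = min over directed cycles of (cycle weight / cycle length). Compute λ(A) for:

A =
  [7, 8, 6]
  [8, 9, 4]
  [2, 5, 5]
λ(A) = 4

Enumerate directed cycles and compute their means (weight / length). Sample:
  cycle 0 → 0: weight = 7, length = 1, mean = 7/1 ≈ 7.000
  cycle 1 → 1: weight = 9, length = 1, mean = 9/1 ≈ 9.000
  cycle 2 → 2: weight = 5, length = 1, mean = 5/1 ≈ 5.000
  cycle 0 → 1 → 0: weight = 16, length = 2, mean = 16/2 ≈ 8.000
  cycle 0 → 2 → 0: weight = 8, length = 2, mean = 8/2 ≈ 4.000
  cycle 1 → 0 → 1: weight = 16, length = 2, mean = 16/2 ≈ 8.000
Minimum mean = 4.000, attained e.g. along the cycle 0 → 2 → 0 with weight 8 and length 2. So λ(A) = 8/2 = 4.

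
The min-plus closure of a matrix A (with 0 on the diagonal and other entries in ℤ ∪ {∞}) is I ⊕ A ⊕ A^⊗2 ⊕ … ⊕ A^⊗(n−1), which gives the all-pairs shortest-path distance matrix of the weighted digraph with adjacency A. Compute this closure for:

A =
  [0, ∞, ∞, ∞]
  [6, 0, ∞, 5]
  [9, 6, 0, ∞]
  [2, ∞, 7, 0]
Closure =
  [0, ∞, ∞, ∞]
  [6, 0, 12, 5]
  [9, 6, 0, 11]
  [2, 13, 7, 0]

This is the Floyd-Warshall all-pairs shortest-path computation. For each intermediate vertex k = 0, 1, …, 3, update dist[i][j] ← min(dist[i][j], dist[i][k] + dist[k][j]). The final matrix gives, for each (i, j), the minimum total weight of any directed path from i to j (possibly empty when i = j).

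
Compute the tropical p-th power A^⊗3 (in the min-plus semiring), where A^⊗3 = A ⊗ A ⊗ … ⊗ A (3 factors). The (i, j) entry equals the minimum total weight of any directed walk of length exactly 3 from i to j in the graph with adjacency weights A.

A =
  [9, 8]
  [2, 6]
A^⊗3 =
  [16, 18]
  [12, 16]

Each entry (A^⊗3)_ij equals the minimum over all length-3 walks i = v_0 → v_1 → … → v_3 = j of Σ_t A[v_t][v_{t+1}]. For example, for (i, j) = (0, 1) we minimise over 4 possible intermediate vertex sequences; the minimum is 18, attained along the walk 0 → 1 → 0 → 1.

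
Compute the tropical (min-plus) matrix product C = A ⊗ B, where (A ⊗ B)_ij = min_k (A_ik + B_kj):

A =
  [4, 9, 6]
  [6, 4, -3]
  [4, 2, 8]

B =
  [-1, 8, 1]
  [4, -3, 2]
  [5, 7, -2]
A ⊗ B =
  [3, 6, 4]
  [2, 1, -5]
  [3, -1, 4]

Apply the min-plus product entry-by-entry:
  C[0][0] = min over k of (A[0][0] + B[0][0] = 4 + -1 = 3, A[0][1] + B[1][0] = 9 + 4 = 13, A[0][2] + B[2][0] = 6 + 5 = 11) = 3 (attained at k = 0)
  C[0][1] = min over k of (A[0][0] + B[0][1] = 4 + 8 = 12, A[0][1] + B[1][1] = 9 + -3 = 6, A[0][2] + B[2][1] = 6 + 7 = 13) = 6 (attained at k = 1)
  C[0][2] = min over k of (A[0][0] + B[0][2] = 4 + 1 = 5, A[0][1] + B[1][2] = 9 + 2 = 11, A[0][2] + B[2][2] = 6 + -2 = 4) = 4 (attained at k = 2)
  C[1][0] = min over k of (A[1][0] + B[0][0] = 6 + -1 = 5, A[1][1] + B[1][0] = 4 + 4 = 8, A[1][2] + B[2][0] = -3 + 5 = 2) = 2 (attained at k = 2)
  C[1][1] = min over k of (A[1][0] + B[0][1] = 6 + 8 = 14, A[1][1] + B[1][1] = 4 + -3 = 1, A[1][2] + B[2][1] = -3 + 7 = 4) = 1 (attained at k = 1)
  C[1][2] = min over k of (A[1][0] + B[0][2] = 6 + 1 = 7, A[1][1] + B[1][2] = 4 + 2 = 6, A[1][2] + B[2][2] = -3 + -2 = -5) = -5 (attained at k = 2)
  C[2][0] = min over k of (A[2][0] + B[0][0] = 4 + -1 = 3, A[2][1] + B[1][0] = 2 + 4 = 6, A[2][2] + B[2][0] = 8 + 5 = 13) = 3 (attained at k = 0)
  C[2][1] = min over k of (A[2][0] + B[0][1] = 4 + 8 = 12, A[2][1] + B[1][1] = 2 + -3 = -1, A[2][2] + B[2][1] = 8 + 7 = 15) = -1 (attained at k = 1)
  C[2][2] = min over k of (A[2][0] + B[0][2] = 4 + 1 = 5, A[2][1] + B[1][2] = 2 + 2 = 4, A[2][2] + B[2][2] = 8 + -2 = 6) = 4 (attained at k = 1)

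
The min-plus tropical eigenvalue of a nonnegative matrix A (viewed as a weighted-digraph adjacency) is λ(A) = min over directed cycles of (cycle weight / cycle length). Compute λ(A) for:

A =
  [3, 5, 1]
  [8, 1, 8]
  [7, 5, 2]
λ(A) = 1

Enumerate directed cycles and compute their means (weight / length). Sample:
  cycle 0 → 0: weight = 3, length = 1, mean = 3/1 ≈ 3.000
  cycle 1 → 1: weight = 1, length = 1, mean = 1/1 ≈ 1.000
  cycle 2 → 2: weight = 2, length = 1, mean = 2/1 ≈ 2.000
  cycle 0 → 1 → 0: weight = 13, length = 2, mean = 13/2 ≈ 6.500
  cycle 0 → 2 → 0: weight = 8, length = 2, mean = 8/2 ≈ 4.000
  cycle 1 → 0 → 1: weight = 13, length = 2, mean = 13/2 ≈ 6.500
Minimum mean = 1.000, attained e.g. along the cycle 1 → 1 with weight 1 and length 1. So λ(A) = 1/1 = 1.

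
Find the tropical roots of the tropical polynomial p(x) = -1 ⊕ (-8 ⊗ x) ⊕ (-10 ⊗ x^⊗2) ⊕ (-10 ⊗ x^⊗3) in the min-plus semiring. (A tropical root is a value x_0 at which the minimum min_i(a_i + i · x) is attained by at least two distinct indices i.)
Roots: {0, 2, 7}

Each tropical root is a break point of the lower envelope of the lines y = a_i + i · x (there are 4 lines, with slopes 0, 1, ..., 3). Only the lines that attain the minimum somewhere contribute to roots; other lines are dominated. Here the surviving (envelope) indices are i = 3, i = 2, i = 1, i = 0.
Intersections between consecutive envelope lines give the roots: for adjacent envelope indices i < j the intersection is x = (a_i − a_j) / (j − i). Reading off the sorted break points: {0, 2, 7}.
Verification: at each break x_0, at least two indices attain the minimum of min_i(a_i + i · x_0).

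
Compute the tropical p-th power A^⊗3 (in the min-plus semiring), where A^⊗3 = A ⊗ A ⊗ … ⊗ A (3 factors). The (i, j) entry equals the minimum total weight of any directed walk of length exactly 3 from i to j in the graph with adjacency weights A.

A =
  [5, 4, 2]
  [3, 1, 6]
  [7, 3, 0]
A^⊗3 =
  [8, 5, 2]
  [5, 3, 5]
  [6, 3, 0]

Each entry (A^⊗3)_ij equals the minimum over all length-3 walks i = v_0 → v_1 → … → v_3 = j of Σ_t A[v_t][v_{t+1}]. For example, for (i, j) = (0, 2) we minimise over 9 possible intermediate vertex sequences; the minimum is 2, attained along the walk 0 → 2 → 2 → 2.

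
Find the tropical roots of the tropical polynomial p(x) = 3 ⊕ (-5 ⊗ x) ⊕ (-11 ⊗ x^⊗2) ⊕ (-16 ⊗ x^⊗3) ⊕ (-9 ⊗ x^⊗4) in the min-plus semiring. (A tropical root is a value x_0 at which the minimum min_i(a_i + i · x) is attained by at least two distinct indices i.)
Roots: {-7, 5, 6, 8}

Each tropical root is a break point of the lower envelope of the lines y = a_i + i · x (there are 5 lines, with slopes 0, 1, ..., 4). Only the lines that attain the minimum somewhere contribute to roots; other lines are dominated. Here the surviving (envelope) indices are i = 4, i = 3, i = 2, i = 1, i = 0.
Intersections between consecutive envelope lines give the roots: for adjacent envelope indices i < j the intersection is x = (a_i − a_j) / (j − i). Reading off the sorted break points: {-7, 5, 6, 8}.
Verification: at each break x_0, at least two indices attain the minimum of min_i(a_i + i · x_0).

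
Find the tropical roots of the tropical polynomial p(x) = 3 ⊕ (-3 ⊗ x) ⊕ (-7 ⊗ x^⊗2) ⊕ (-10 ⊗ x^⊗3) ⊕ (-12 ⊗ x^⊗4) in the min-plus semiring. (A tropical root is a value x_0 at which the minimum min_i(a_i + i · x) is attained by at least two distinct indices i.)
Roots: {2, 3, 4, 6}

Each tropical root is a break point of the lower envelope of the lines y = a_i + i · x (there are 5 lines, with slopes 0, 1, ..., 4). Only the lines that attain the minimum somewhere contribute to roots; other lines are dominated. Here the surviving (envelope) indices are i = 4, i = 3, i = 2, i = 1, i = 0.
Intersections between consecutive envelope lines give the roots: for adjacent envelope indices i < j the intersection is x = (a_i − a_j) / (j − i). Reading off the sorted break points: {2, 3, 4, 6}.
Verification: at each break x_0, at least two indices attain the minimum of min_i(a_i + i · x_0).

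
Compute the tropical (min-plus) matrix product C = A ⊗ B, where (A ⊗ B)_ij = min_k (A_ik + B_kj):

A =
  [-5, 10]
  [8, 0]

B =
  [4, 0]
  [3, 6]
A ⊗ B =
  [-1, -5]
  [3, 6]

Apply the min-plus product entry-by-entry:
  C[0][0] = min over k of (A[0][0] + B[0][0] = -5 + 4 = -1, A[0][1] + B[1][0] = 10 + 3 = 13) = -1 (attained at k = 0)
  C[0][1] = min over k of (A[0][0] + B[0][1] = -5 + 0 = -5, A[0][1] + B[1][1] = 10 + 6 = 16) = -5 (attained at k = 0)
  C[1][0] = min over k of (A[1][0] + B[0][0] = 8 + 4 = 12, A[1][1] + B[1][0] = 0 + 3 = 3) = 3 (attained at k = 1)
  C[1][1] = min over k of (A[1][0] + B[0][1] = 8 + 0 = 8, A[1][1] + B[1][1] = 0 + 6 = 6) = 6 (attained at k = 1)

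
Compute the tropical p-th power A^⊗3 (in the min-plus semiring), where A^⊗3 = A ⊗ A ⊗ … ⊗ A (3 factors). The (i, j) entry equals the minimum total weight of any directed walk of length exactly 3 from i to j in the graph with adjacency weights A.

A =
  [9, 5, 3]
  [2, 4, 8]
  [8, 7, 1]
A^⊗3 =
  [11, 11, 5]
  [9, 11, 6]
  [10, 9, 3]

Each entry (A^⊗3)_ij equals the minimum over all length-3 walks i = v_0 → v_1 → … → v_3 = j of Σ_t A[v_t][v_{t+1}]. For example, for (i, j) = (0, 2) we minimise over 9 possible intermediate vertex sequences; the minimum is 5, attained along the walk 0 → 2 → 2 → 2.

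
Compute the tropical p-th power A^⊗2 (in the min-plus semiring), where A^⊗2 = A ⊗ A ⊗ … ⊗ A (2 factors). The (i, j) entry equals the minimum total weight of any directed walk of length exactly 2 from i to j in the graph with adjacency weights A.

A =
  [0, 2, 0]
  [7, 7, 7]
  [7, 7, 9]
A^⊗2 =
  [0, 2, 0]
  [7, 9, 7]
  [7, 9, 7]

Each entry (A^⊗2)_ij equals the minimum over all length-2 walks i = v_0 → v_1 → … → v_2 = j of Σ_t A[v_t][v_{t+1}]. For example, for (i, j) = (0, 2) we minimise over 3 possible intermediate vertex sequences; the minimum is 0, attained along the walk 0 → 0 → 2.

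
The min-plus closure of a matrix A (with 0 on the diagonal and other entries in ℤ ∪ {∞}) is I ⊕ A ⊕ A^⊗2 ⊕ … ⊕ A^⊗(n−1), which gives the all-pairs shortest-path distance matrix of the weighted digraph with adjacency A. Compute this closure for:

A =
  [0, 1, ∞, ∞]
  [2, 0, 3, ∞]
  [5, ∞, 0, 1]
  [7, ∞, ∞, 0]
Closure =
  [0, 1, 4, 5]
  [2, 0, 3, 4]
  [5, 6, 0, 1]
  [7, 8, 11, 0]

This is the Floyd-Warshall all-pairs shortest-path computation. For each intermediate vertex k = 0, 1, …, 3, update dist[i][j] ← min(dist[i][j], dist[i][k] + dist[k][j]). The final matrix gives, for each (i, j), the minimum total weight of any directed path from i to j (possibly empty when i = j).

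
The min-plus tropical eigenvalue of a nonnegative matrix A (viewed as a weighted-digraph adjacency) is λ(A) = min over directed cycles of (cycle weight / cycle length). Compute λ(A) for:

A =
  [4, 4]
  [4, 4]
λ(A) = 4

Enumerate directed cycles and compute their means (weight / length). Sample:
  cycle 0 → 0: weight = 4, length = 1, mean = 4/1 ≈ 4.000
  cycle 1 → 1: weight = 4, length = 1, mean = 4/1 ≈ 4.000
  cycle 0 → 1 → 0: weight = 8, length = 2, mean = 8/2 ≈ 4.000
  cycle 1 → 0 → 1: weight = 8, length = 2, mean = 8/2 ≈ 4.000
Minimum mean = 4.000, attained e.g. along the cycle 0 → 0 with weight 4 and length 1. So λ(A) = 4/1 = 4.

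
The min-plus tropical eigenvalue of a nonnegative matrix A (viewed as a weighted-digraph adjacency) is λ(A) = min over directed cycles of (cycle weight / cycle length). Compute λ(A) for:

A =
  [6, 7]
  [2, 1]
λ(A) = 1

Enumerate directed cycles and compute their means (weight / length). Sample:
  cycle 0 → 0: weight = 6, length = 1, mean = 6/1 ≈ 6.000
  cycle 1 → 1: weight = 1, length = 1, mean = 1/1 ≈ 1.000
  cycle 0 → 1 → 0: weight = 9, length = 2, mean = 9/2 ≈ 4.500
  cycle 1 → 0 → 1: weight = 9, length = 2, mean = 9/2 ≈ 4.500
Minimum mean = 1.000, attained e.g. along the cycle 1 → 1 with weight 1 and length 1. So λ(A) = 1/1 = 1.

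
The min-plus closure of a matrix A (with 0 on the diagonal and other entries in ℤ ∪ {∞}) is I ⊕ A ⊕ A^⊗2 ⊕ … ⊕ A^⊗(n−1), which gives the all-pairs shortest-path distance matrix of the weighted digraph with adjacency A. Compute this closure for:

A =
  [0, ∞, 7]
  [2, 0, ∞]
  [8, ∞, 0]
Closure =
  [0, ∞, 7]
  [2, 0, 9]
  [8, ∞, 0]

This is the Floyd-Warshall all-pairs shortest-path computation. For each intermediate vertex k = 0, 1, …, 2, update dist[i][j] ← min(dist[i][j], dist[i][k] + dist[k][j]). The final matrix gives, for each (i, j), the minimum total weight of any directed path from i to j (possibly empty when i = j).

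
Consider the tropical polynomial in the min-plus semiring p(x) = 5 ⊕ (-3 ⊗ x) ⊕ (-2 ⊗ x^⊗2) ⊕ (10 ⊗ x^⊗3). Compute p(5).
p(5) = 2

A tropical monomial a ⊗ x^⊗i evaluates to a + i · x. Evaluating each term at x = 5:
  Term 0 contributes 5 + 0 · 5 = 5
  Term 1 contributes -3 + 1 · 5 = 2
  Term 2 contributes -2 + 2 · 5 = 8
  Term 3 contributes 10 + 3 · 5 = 25
p(5) = ⊕ of these = min[5, 2, 8, 25] = 2.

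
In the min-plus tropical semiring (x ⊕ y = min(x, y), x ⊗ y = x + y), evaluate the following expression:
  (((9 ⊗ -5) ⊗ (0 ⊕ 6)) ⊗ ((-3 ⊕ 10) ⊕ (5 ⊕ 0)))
(((9 ⊗ -5) ⊗ (0 ⊕ 6)) ⊗ ((-3 ⊕ 10) ⊕ (5 ⊕ 0))) = 1

Expand innermost to outermost. Recall ⊕ takes the minimum of its arguments and ⊗ takes their sum. Working out the expression (((9 ⊗ -5) ⊗ (0 ⊕ 6)) ⊗ ((-3 ⊕ 10) ⊕ (5 ⊕ 0))) gives 1.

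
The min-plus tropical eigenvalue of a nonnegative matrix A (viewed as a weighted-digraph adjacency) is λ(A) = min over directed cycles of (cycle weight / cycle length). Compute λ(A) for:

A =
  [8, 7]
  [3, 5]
λ(A) = 5

Enumerate directed cycles and compute their means (weight / length). Sample:
  cycle 0 → 0: weight = 8, length = 1, mean = 8/1 ≈ 8.000
  cycle 1 → 1: weight = 5, length = 1, mean = 5/1 ≈ 5.000
  cycle 0 → 1 → 0: weight = 10, length = 2, mean = 10/2 ≈ 5.000
  cycle 1 → 0 → 1: weight = 10, length = 2, mean = 10/2 ≈ 5.000
Minimum mean = 5.000, attained e.g. along the cycle 1 → 1 with weight 5 and length 1. So λ(A) = 5/1 = 5.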